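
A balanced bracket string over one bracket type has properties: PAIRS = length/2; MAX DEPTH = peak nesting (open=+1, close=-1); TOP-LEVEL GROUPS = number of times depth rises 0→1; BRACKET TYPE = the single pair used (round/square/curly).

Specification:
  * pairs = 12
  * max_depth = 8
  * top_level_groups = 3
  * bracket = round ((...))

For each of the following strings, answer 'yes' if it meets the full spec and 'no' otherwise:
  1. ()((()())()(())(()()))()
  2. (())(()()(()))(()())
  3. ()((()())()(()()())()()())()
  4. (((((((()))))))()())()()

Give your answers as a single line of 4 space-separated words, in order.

String 1 '()((()())()(())(()()))()': depth seq [1 0 1 2 3 2 3 2 1 2 1 2 3 2 1 2 3 2 3 2 1 0 1 0]
  -> pairs=12 depth=3 groups=3 -> no
String 2 '(())(()()(()))(()())': depth seq [1 2 1 0 1 2 1 2 1 2 3 2 1 0 1 2 1 2 1 0]
  -> pairs=10 depth=3 groups=3 -> no
String 3 '()((()())()(()()())()()())()': depth seq [1 0 1 2 3 2 3 2 1 2 1 2 3 2 3 2 3 2 1 2 1 2 1 2 1 0 1 0]
  -> pairs=14 depth=3 groups=3 -> no
String 4 '(((((((()))))))()())()()': depth seq [1 2 3 4 5 6 7 8 7 6 5 4 3 2 1 2 1 2 1 0 1 0 1 0]
  -> pairs=12 depth=8 groups=3 -> yes

Answer: no no no yes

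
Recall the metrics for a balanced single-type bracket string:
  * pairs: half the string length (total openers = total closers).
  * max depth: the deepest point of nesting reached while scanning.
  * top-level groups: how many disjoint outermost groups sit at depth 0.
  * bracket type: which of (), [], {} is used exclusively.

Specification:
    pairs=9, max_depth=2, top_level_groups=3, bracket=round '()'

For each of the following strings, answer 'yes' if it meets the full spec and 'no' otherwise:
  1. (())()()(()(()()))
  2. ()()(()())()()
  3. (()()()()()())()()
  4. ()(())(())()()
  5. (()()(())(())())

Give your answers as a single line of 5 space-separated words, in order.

Answer: no no yes no no

Derivation:
String 1 '(())()()(()(()()))': depth seq [1 2 1 0 1 0 1 0 1 2 1 2 3 2 3 2 1 0]
  -> pairs=9 depth=3 groups=4 -> no
String 2 '()()(()())()()': depth seq [1 0 1 0 1 2 1 2 1 0 1 0 1 0]
  -> pairs=7 depth=2 groups=5 -> no
String 3 '(()()()()()())()()': depth seq [1 2 1 2 1 2 1 2 1 2 1 2 1 0 1 0 1 0]
  -> pairs=9 depth=2 groups=3 -> yes
String 4 '()(())(())()()': depth seq [1 0 1 2 1 0 1 2 1 0 1 0 1 0]
  -> pairs=7 depth=2 groups=5 -> no
String 5 '(()()(())(())())': depth seq [1 2 1 2 1 2 3 2 1 2 3 2 1 2 1 0]
  -> pairs=8 depth=3 groups=1 -> no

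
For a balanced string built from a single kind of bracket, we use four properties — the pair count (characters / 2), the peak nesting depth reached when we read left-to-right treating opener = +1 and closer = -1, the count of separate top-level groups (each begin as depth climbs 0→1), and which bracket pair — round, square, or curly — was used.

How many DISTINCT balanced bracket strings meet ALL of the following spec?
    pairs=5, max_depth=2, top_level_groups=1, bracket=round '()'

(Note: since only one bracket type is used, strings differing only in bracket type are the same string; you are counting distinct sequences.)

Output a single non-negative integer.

Answer: 1

Derivation:
Spec: pairs=5 depth=2 groups=1
Count(depth <= 2) = 1
Count(depth <= 1) = 0
Count(depth == 2) = 1 - 0 = 1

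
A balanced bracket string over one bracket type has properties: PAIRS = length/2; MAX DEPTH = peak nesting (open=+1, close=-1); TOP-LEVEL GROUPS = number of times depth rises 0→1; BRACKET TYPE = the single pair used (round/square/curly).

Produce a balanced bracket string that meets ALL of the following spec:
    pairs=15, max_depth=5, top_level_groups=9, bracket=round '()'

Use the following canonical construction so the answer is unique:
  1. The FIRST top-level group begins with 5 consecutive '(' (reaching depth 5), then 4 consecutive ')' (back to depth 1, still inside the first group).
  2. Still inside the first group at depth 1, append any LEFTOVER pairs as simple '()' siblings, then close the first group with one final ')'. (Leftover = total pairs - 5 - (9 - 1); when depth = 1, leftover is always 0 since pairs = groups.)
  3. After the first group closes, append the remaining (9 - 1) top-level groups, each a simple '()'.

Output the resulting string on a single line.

Spec: pairs=15 depth=5 groups=9
Leftover pairs = 15 - 5 - (9-1) = 2
First group: deep chain of depth 5 + 2 sibling pairs
Remaining 8 groups: simple '()' each

Answer: ((((())))()())()()()()()()()()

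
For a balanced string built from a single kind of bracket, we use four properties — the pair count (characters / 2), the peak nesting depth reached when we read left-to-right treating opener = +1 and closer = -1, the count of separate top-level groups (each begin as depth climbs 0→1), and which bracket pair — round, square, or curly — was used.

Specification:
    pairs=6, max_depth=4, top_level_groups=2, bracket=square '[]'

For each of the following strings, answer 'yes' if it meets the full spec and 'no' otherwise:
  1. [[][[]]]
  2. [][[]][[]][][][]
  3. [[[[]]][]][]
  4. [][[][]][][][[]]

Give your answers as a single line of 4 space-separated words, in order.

Answer: no no yes no

Derivation:
String 1 '[[][[]]]': depth seq [1 2 1 2 3 2 1 0]
  -> pairs=4 depth=3 groups=1 -> no
String 2 '[][[]][[]][][][]': depth seq [1 0 1 2 1 0 1 2 1 0 1 0 1 0 1 0]
  -> pairs=8 depth=2 groups=6 -> no
String 3 '[[[[]]][]][]': depth seq [1 2 3 4 3 2 1 2 1 0 1 0]
  -> pairs=6 depth=4 groups=2 -> yes
String 4 '[][[][]][][][[]]': depth seq [1 0 1 2 1 2 1 0 1 0 1 0 1 2 1 0]
  -> pairs=8 depth=2 groups=5 -> no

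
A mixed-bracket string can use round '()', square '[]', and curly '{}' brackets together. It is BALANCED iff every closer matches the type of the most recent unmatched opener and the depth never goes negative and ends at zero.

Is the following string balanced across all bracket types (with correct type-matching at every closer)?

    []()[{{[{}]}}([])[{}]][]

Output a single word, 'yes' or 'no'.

Answer: yes

Derivation:
pos 0: push '['; stack = [
pos 1: ']' matches '['; pop; stack = (empty)
pos 2: push '('; stack = (
pos 3: ')' matches '('; pop; stack = (empty)
pos 4: push '['; stack = [
pos 5: push '{'; stack = [{
pos 6: push '{'; stack = [{{
pos 7: push '['; stack = [{{[
pos 8: push '{'; stack = [{{[{
pos 9: '}' matches '{'; pop; stack = [{{[
pos 10: ']' matches '['; pop; stack = [{{
pos 11: '}' matches '{'; pop; stack = [{
pos 12: '}' matches '{'; pop; stack = [
pos 13: push '('; stack = [(
pos 14: push '['; stack = [([
pos 15: ']' matches '['; pop; stack = [(
pos 16: ')' matches '('; pop; stack = [
pos 17: push '['; stack = [[
pos 18: push '{'; stack = [[{
pos 19: '}' matches '{'; pop; stack = [[
pos 20: ']' matches '['; pop; stack = [
pos 21: ']' matches '['; pop; stack = (empty)
pos 22: push '['; stack = [
pos 23: ']' matches '['; pop; stack = (empty)
end: stack empty → VALID
Verdict: properly nested → yes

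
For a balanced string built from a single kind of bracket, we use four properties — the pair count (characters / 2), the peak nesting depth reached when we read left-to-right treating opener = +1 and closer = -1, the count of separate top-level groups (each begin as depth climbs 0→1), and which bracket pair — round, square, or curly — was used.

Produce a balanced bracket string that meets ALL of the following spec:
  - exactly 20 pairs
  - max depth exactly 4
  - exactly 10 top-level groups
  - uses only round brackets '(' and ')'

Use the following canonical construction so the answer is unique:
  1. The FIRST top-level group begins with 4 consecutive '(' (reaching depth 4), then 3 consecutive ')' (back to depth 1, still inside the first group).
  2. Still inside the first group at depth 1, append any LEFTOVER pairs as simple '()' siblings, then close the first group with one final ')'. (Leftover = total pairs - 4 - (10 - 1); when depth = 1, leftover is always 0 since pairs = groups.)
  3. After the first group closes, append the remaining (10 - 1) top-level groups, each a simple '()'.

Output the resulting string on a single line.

Answer: (((()))()()()()()()())()()()()()()()()()

Derivation:
Spec: pairs=20 depth=4 groups=10
Leftover pairs = 20 - 4 - (10-1) = 7
First group: deep chain of depth 4 + 7 sibling pairs
Remaining 9 groups: simple '()' each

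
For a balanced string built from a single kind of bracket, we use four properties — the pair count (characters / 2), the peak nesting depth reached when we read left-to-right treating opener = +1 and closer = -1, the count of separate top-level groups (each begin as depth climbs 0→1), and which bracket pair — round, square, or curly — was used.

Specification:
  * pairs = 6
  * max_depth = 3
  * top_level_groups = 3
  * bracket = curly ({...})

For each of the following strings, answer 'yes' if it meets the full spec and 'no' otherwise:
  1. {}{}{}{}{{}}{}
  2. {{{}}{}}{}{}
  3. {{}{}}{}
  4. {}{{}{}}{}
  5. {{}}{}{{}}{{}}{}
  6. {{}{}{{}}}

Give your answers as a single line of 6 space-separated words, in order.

Answer: no yes no no no no

Derivation:
String 1 '{}{}{}{}{{}}{}': depth seq [1 0 1 0 1 0 1 0 1 2 1 0 1 0]
  -> pairs=7 depth=2 groups=6 -> no
String 2 '{{{}}{}}{}{}': depth seq [1 2 3 2 1 2 1 0 1 0 1 0]
  -> pairs=6 depth=3 groups=3 -> yes
String 3 '{{}{}}{}': depth seq [1 2 1 2 1 0 1 0]
  -> pairs=4 depth=2 groups=2 -> no
String 4 '{}{{}{}}{}': depth seq [1 0 1 2 1 2 1 0 1 0]
  -> pairs=5 depth=2 groups=3 -> no
String 5 '{{}}{}{{}}{{}}{}': depth seq [1 2 1 0 1 0 1 2 1 0 1 2 1 0 1 0]
  -> pairs=8 depth=2 groups=5 -> no
String 6 '{{}{}{{}}}': depth seq [1 2 1 2 1 2 3 2 1 0]
  -> pairs=5 depth=3 groups=1 -> no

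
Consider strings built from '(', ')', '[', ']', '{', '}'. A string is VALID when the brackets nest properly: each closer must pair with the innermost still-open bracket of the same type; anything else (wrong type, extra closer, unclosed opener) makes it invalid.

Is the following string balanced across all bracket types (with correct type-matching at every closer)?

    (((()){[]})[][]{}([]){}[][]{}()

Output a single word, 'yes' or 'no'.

pos 0: push '('; stack = (
pos 1: push '('; stack = ((
pos 2: push '('; stack = (((
pos 3: push '('; stack = ((((
pos 4: ')' matches '('; pop; stack = (((
pos 5: ')' matches '('; pop; stack = ((
pos 6: push '{'; stack = (({
pos 7: push '['; stack = (({[
pos 8: ']' matches '['; pop; stack = (({
pos 9: '}' matches '{'; pop; stack = ((
pos 10: ')' matches '('; pop; stack = (
pos 11: push '['; stack = ([
pos 12: ']' matches '['; pop; stack = (
pos 13: push '['; stack = ([
pos 14: ']' matches '['; pop; stack = (
pos 15: push '{'; stack = ({
pos 16: '}' matches '{'; pop; stack = (
pos 17: push '('; stack = ((
pos 18: push '['; stack = (([
pos 19: ']' matches '['; pop; stack = ((
pos 20: ')' matches '('; pop; stack = (
pos 21: push '{'; stack = ({
pos 22: '}' matches '{'; pop; stack = (
pos 23: push '['; stack = ([
pos 24: ']' matches '['; pop; stack = (
pos 25: push '['; stack = ([
pos 26: ']' matches '['; pop; stack = (
pos 27: push '{'; stack = ({
pos 28: '}' matches '{'; pop; stack = (
pos 29: push '('; stack = ((
pos 30: ')' matches '('; pop; stack = (
end: stack still non-empty (() → INVALID
Verdict: unclosed openers at end: ( → no

Answer: no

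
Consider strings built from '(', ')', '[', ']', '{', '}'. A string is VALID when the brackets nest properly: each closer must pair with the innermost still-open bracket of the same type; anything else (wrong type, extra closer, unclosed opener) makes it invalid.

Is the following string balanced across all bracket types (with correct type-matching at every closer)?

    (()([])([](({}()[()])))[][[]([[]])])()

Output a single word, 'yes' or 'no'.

pos 0: push '('; stack = (
pos 1: push '('; stack = ((
pos 2: ')' matches '('; pop; stack = (
pos 3: push '('; stack = ((
pos 4: push '['; stack = (([
pos 5: ']' matches '['; pop; stack = ((
pos 6: ')' matches '('; pop; stack = (
pos 7: push '('; stack = ((
pos 8: push '['; stack = (([
pos 9: ']' matches '['; pop; stack = ((
pos 10: push '('; stack = (((
pos 11: push '('; stack = ((((
pos 12: push '{'; stack = (((({
pos 13: '}' matches '{'; pop; stack = ((((
pos 14: push '('; stack = (((((
pos 15: ')' matches '('; pop; stack = ((((
pos 16: push '['; stack = (((([
pos 17: push '('; stack = (((([(
pos 18: ')' matches '('; pop; stack = (((([
pos 19: ']' matches '['; pop; stack = ((((
pos 20: ')' matches '('; pop; stack = (((
pos 21: ')' matches '('; pop; stack = ((
pos 22: ')' matches '('; pop; stack = (
pos 23: push '['; stack = ([
pos 24: ']' matches '['; pop; stack = (
pos 25: push '['; stack = ([
pos 26: push '['; stack = ([[
pos 27: ']' matches '['; pop; stack = ([
pos 28: push '('; stack = ([(
pos 29: push '['; stack = ([([
pos 30: push '['; stack = ([([[
pos 31: ']' matches '['; pop; stack = ([([
pos 32: ']' matches '['; pop; stack = ([(
pos 33: ')' matches '('; pop; stack = ([
pos 34: ']' matches '['; pop; stack = (
pos 35: ')' matches '('; pop; stack = (empty)
pos 36: push '('; stack = (
pos 37: ')' matches '('; pop; stack = (empty)
end: stack empty → VALID
Verdict: properly nested → yes

Answer: yes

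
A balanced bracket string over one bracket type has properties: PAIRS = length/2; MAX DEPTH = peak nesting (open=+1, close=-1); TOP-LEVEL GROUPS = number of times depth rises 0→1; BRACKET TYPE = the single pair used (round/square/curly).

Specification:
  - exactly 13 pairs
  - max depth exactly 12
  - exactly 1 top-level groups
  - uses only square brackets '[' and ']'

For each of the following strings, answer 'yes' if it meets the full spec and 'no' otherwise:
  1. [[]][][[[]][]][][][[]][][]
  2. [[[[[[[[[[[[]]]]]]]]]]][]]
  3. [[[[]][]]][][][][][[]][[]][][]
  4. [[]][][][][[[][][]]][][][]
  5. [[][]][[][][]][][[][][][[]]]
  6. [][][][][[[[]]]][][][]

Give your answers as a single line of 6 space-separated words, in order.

String 1 '[[]][][[[]][]][][][[]][][]': depth seq [1 2 1 0 1 0 1 2 3 2 1 2 1 0 1 0 1 0 1 2 1 0 1 0 1 0]
  -> pairs=13 depth=3 groups=8 -> no
String 2 '[[[[[[[[[[[[]]]]]]]]]]][]]': depth seq [1 2 3 4 5 6 7 8 9 10 11 12 11 10 9 8 7 6 5 4 3 2 1 2 1 0]
  -> pairs=13 depth=12 groups=1 -> yes
String 3 '[[[[]][]]][][][][][[]][[]][][]': depth seq [1 2 3 4 3 2 3 2 1 0 1 0 1 0 1 0 1 0 1 2 1 0 1 2 1 0 1 0 1 0]
  -> pairs=15 depth=4 groups=9 -> no
String 4 '[[]][][][][[[][][]]][][][]': depth seq [1 2 1 0 1 0 1 0 1 0 1 2 3 2 3 2 3 2 1 0 1 0 1 0 1 0]
  -> pairs=13 depth=3 groups=8 -> no
String 5 '[[][]][[][][]][][[][][][[]]]': depth seq [1 2 1 2 1 0 1 2 1 2 1 2 1 0 1 0 1 2 1 2 1 2 1 2 3 2 1 0]
  -> pairs=14 depth=3 groups=4 -> no
String 6 '[][][][][[[[]]]][][][]': depth seq [1 0 1 0 1 0 1 0 1 2 3 4 3 2 1 0 1 0 1 0 1 0]
  -> pairs=11 depth=4 groups=8 -> no

Answer: no yes no no no no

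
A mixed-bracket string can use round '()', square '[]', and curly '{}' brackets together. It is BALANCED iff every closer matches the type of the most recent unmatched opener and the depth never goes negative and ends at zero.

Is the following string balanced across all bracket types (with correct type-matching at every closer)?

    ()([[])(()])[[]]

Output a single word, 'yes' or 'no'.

Answer: no

Derivation:
pos 0: push '('; stack = (
pos 1: ')' matches '('; pop; stack = (empty)
pos 2: push '('; stack = (
pos 3: push '['; stack = ([
pos 4: push '['; stack = ([[
pos 5: ']' matches '['; pop; stack = ([
pos 6: saw closer ')' but top of stack is '[' (expected ']') → INVALID
Verdict: type mismatch at position 6: ')' closes '[' → no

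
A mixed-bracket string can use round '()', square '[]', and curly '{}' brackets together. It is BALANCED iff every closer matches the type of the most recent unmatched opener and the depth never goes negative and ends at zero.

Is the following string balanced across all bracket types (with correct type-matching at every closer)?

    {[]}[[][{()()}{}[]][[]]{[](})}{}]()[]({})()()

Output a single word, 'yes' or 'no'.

Answer: no

Derivation:
pos 0: push '{'; stack = {
pos 1: push '['; stack = {[
pos 2: ']' matches '['; pop; stack = {
pos 3: '}' matches '{'; pop; stack = (empty)
pos 4: push '['; stack = [
pos 5: push '['; stack = [[
pos 6: ']' matches '['; pop; stack = [
pos 7: push '['; stack = [[
pos 8: push '{'; stack = [[{
pos 9: push '('; stack = [[{(
pos 10: ')' matches '('; pop; stack = [[{
pos 11: push '('; stack = [[{(
pos 12: ')' matches '('; pop; stack = [[{
pos 13: '}' matches '{'; pop; stack = [[
pos 14: push '{'; stack = [[{
pos 15: '}' matches '{'; pop; stack = [[
pos 16: push '['; stack = [[[
pos 17: ']' matches '['; pop; stack = [[
pos 18: ']' matches '['; pop; stack = [
pos 19: push '['; stack = [[
pos 20: push '['; stack = [[[
pos 21: ']' matches '['; pop; stack = [[
pos 22: ']' matches '['; pop; stack = [
pos 23: push '{'; stack = [{
pos 24: push '['; stack = [{[
pos 25: ']' matches '['; pop; stack = [{
pos 26: push '('; stack = [{(
pos 27: saw closer '}' but top of stack is '(' (expected ')') → INVALID
Verdict: type mismatch at position 27: '}' closes '(' → no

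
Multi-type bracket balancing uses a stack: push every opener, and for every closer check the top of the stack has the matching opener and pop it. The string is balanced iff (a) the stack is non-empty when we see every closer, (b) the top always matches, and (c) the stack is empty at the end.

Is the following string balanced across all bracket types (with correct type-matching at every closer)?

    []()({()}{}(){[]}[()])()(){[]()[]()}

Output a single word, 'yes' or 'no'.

Answer: yes

Derivation:
pos 0: push '['; stack = [
pos 1: ']' matches '['; pop; stack = (empty)
pos 2: push '('; stack = (
pos 3: ')' matches '('; pop; stack = (empty)
pos 4: push '('; stack = (
pos 5: push '{'; stack = ({
pos 6: push '('; stack = ({(
pos 7: ')' matches '('; pop; stack = ({
pos 8: '}' matches '{'; pop; stack = (
pos 9: push '{'; stack = ({
pos 10: '}' matches '{'; pop; stack = (
pos 11: push '('; stack = ((
pos 12: ')' matches '('; pop; stack = (
pos 13: push '{'; stack = ({
pos 14: push '['; stack = ({[
pos 15: ']' matches '['; pop; stack = ({
pos 16: '}' matches '{'; pop; stack = (
pos 17: push '['; stack = ([
pos 18: push '('; stack = ([(
pos 19: ')' matches '('; pop; stack = ([
pos 20: ']' matches '['; pop; stack = (
pos 21: ')' matches '('; pop; stack = (empty)
pos 22: push '('; stack = (
pos 23: ')' matches '('; pop; stack = (empty)
pos 24: push '('; stack = (
pos 25: ')' matches '('; pop; stack = (empty)
pos 26: push '{'; stack = {
pos 27: push '['; stack = {[
pos 28: ']' matches '['; pop; stack = {
pos 29: push '('; stack = {(
pos 30: ')' matches '('; pop; stack = {
pos 31: push '['; stack = {[
pos 32: ']' matches '['; pop; stack = {
pos 33: push '('; stack = {(
pos 34: ')' matches '('; pop; stack = {
pos 35: '}' matches '{'; pop; stack = (empty)
end: stack empty → VALID
Verdict: properly nested → yes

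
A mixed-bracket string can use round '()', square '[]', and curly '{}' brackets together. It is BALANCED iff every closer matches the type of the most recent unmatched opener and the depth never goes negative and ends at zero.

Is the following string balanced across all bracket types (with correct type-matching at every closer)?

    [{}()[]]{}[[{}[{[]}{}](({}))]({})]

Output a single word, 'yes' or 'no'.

Answer: yes

Derivation:
pos 0: push '['; stack = [
pos 1: push '{'; stack = [{
pos 2: '}' matches '{'; pop; stack = [
pos 3: push '('; stack = [(
pos 4: ')' matches '('; pop; stack = [
pos 5: push '['; stack = [[
pos 6: ']' matches '['; pop; stack = [
pos 7: ']' matches '['; pop; stack = (empty)
pos 8: push '{'; stack = {
pos 9: '}' matches '{'; pop; stack = (empty)
pos 10: push '['; stack = [
pos 11: push '['; stack = [[
pos 12: push '{'; stack = [[{
pos 13: '}' matches '{'; pop; stack = [[
pos 14: push '['; stack = [[[
pos 15: push '{'; stack = [[[{
pos 16: push '['; stack = [[[{[
pos 17: ']' matches '['; pop; stack = [[[{
pos 18: '}' matches '{'; pop; stack = [[[
pos 19: push '{'; stack = [[[{
pos 20: '}' matches '{'; pop; stack = [[[
pos 21: ']' matches '['; pop; stack = [[
pos 22: push '('; stack = [[(
pos 23: push '('; stack = [[((
pos 24: push '{'; stack = [[(({
pos 25: '}' matches '{'; pop; stack = [[((
pos 26: ')' matches '('; pop; stack = [[(
pos 27: ')' matches '('; pop; stack = [[
pos 28: ']' matches '['; pop; stack = [
pos 29: push '('; stack = [(
pos 30: push '{'; stack = [({
pos 31: '}' matches '{'; pop; stack = [(
pos 32: ')' matches '('; pop; stack = [
pos 33: ']' matches '['; pop; stack = (empty)
end: stack empty → VALID
Verdict: properly nested → yes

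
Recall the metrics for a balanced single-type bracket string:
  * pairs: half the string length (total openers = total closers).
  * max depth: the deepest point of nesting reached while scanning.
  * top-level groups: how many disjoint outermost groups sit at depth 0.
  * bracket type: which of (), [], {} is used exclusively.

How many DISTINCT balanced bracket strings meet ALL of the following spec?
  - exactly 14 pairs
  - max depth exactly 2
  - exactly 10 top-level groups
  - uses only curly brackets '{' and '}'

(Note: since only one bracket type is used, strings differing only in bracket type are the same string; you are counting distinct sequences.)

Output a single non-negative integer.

Answer: 715

Derivation:
Spec: pairs=14 depth=2 groups=10
Count(depth <= 2) = 715
Count(depth <= 1) = 0
Count(depth == 2) = 715 - 0 = 715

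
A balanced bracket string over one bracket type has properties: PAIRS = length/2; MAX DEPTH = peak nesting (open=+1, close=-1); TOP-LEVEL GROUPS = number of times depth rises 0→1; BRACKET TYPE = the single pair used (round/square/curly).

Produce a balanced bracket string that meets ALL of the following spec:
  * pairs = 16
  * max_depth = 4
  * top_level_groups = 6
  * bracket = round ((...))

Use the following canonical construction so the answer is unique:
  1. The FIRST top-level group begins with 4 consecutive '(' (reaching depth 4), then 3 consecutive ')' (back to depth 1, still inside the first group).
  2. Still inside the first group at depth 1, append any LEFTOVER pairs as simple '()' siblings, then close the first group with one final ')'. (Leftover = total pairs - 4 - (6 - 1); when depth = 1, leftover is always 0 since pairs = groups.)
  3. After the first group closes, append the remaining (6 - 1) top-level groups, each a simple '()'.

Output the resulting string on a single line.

Spec: pairs=16 depth=4 groups=6
Leftover pairs = 16 - 4 - (6-1) = 7
First group: deep chain of depth 4 + 7 sibling pairs
Remaining 5 groups: simple '()' each

Answer: (((()))()()()()()()())()()()()()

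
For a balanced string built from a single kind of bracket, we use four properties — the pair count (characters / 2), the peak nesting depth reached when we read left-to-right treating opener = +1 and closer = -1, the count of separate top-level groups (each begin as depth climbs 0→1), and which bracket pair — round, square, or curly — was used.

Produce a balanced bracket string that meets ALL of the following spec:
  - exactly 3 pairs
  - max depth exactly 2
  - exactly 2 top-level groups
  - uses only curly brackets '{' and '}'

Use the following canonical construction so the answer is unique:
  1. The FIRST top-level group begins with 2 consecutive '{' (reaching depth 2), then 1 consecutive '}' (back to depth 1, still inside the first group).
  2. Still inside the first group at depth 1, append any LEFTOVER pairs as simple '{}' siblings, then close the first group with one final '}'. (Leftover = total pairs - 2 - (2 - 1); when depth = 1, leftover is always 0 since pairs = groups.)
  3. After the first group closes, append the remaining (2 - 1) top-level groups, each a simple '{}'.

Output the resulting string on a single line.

Answer: {{}}{}

Derivation:
Spec: pairs=3 depth=2 groups=2
Leftover pairs = 3 - 2 - (2-1) = 0
First group: deep chain of depth 2 + 0 sibling pairs
Remaining 1 groups: simple '{}' each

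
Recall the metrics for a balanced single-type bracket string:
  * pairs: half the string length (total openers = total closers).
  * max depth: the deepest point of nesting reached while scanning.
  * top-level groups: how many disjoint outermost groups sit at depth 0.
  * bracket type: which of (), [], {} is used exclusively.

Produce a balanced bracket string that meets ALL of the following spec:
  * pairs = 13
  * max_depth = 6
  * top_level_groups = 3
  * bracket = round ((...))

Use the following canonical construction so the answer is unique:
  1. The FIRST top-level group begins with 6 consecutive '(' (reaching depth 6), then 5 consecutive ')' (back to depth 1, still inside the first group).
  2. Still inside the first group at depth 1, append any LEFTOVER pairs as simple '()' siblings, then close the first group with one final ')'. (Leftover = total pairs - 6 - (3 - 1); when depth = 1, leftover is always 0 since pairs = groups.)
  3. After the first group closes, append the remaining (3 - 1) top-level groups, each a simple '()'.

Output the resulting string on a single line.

Answer: (((((()))))()()()()())()()

Derivation:
Spec: pairs=13 depth=6 groups=3
Leftover pairs = 13 - 6 - (3-1) = 5
First group: deep chain of depth 6 + 5 sibling pairs
Remaining 2 groups: simple '()' each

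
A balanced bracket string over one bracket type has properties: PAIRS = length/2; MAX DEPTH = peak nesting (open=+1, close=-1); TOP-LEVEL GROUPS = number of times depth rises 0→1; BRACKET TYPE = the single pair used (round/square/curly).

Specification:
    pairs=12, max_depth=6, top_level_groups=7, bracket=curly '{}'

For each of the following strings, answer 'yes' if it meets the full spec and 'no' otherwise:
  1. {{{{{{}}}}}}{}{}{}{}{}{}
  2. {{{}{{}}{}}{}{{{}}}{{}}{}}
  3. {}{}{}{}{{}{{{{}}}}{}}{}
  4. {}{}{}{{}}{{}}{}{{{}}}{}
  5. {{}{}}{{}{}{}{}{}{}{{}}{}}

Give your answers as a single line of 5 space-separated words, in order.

Answer: yes no no no no

Derivation:
String 1 '{{{{{{}}}}}}{}{}{}{}{}{}': depth seq [1 2 3 4 5 6 5 4 3 2 1 0 1 0 1 0 1 0 1 0 1 0 1 0]
  -> pairs=12 depth=6 groups=7 -> yes
String 2 '{{{}{{}}{}}{}{{{}}}{{}}{}}': depth seq [1 2 3 2 3 4 3 2 3 2 1 2 1 2 3 4 3 2 1 2 3 2 1 2 1 0]
  -> pairs=13 depth=4 groups=1 -> no
String 3 '{}{}{}{}{{}{{{{}}}}{}}{}': depth seq [1 0 1 0 1 0 1 0 1 2 1 2 3 4 5 4 3 2 1 2 1 0 1 0]
  -> pairs=12 depth=5 groups=6 -> no
String 4 '{}{}{}{{}}{{}}{}{{{}}}{}': depth seq [1 0 1 0 1 0 1 2 1 0 1 2 1 0 1 0 1 2 3 2 1 0 1 0]
  -> pairs=12 depth=3 groups=8 -> no
String 5 '{{}{}}{{}{}{}{}{}{}{{}}{}}': depth seq [1 2 1 2 1 0 1 2 1 2 1 2 1 2 1 2 1 2 1 2 3 2 1 2 1 0]
  -> pairs=13 depth=3 groups=2 -> no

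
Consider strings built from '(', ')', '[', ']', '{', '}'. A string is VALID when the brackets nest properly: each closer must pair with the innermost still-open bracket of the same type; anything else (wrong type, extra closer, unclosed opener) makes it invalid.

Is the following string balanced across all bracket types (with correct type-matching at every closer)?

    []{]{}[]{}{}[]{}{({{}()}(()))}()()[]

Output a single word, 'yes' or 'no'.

pos 0: push '['; stack = [
pos 1: ']' matches '['; pop; stack = (empty)
pos 2: push '{'; stack = {
pos 3: saw closer ']' but top of stack is '{' (expected '}') → INVALID
Verdict: type mismatch at position 3: ']' closes '{' → no

Answer: no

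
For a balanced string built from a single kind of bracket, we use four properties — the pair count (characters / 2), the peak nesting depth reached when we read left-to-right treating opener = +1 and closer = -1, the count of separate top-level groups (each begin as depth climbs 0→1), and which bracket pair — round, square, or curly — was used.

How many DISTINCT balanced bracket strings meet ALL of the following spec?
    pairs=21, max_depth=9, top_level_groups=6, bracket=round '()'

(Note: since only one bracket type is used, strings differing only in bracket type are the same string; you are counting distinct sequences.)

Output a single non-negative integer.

Spec: pairs=21 depth=9 groups=6
Count(depth <= 9) = 921826224
Count(depth <= 8) = 905166768
Count(depth == 9) = 921826224 - 905166768 = 16659456

Answer: 16659456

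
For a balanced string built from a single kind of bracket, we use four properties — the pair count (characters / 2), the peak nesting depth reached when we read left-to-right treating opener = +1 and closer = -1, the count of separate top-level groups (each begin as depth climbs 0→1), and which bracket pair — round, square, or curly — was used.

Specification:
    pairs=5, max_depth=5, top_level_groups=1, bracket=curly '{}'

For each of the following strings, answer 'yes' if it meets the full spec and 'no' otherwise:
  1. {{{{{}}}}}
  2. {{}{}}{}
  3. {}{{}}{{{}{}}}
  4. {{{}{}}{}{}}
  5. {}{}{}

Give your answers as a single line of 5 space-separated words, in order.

String 1 '{{{{{}}}}}': depth seq [1 2 3 4 5 4 3 2 1 0]
  -> pairs=5 depth=5 groups=1 -> yes
String 2 '{{}{}}{}': depth seq [1 2 1 2 1 0 1 0]
  -> pairs=4 depth=2 groups=2 -> no
String 3 '{}{{}}{{{}{}}}': depth seq [1 0 1 2 1 0 1 2 3 2 3 2 1 0]
  -> pairs=7 depth=3 groups=3 -> no
String 4 '{{{}{}}{}{}}': depth seq [1 2 3 2 3 2 1 2 1 2 1 0]
  -> pairs=6 depth=3 groups=1 -> no
String 5 '{}{}{}': depth seq [1 0 1 0 1 0]
  -> pairs=3 depth=1 groups=3 -> no

Answer: yes no no no no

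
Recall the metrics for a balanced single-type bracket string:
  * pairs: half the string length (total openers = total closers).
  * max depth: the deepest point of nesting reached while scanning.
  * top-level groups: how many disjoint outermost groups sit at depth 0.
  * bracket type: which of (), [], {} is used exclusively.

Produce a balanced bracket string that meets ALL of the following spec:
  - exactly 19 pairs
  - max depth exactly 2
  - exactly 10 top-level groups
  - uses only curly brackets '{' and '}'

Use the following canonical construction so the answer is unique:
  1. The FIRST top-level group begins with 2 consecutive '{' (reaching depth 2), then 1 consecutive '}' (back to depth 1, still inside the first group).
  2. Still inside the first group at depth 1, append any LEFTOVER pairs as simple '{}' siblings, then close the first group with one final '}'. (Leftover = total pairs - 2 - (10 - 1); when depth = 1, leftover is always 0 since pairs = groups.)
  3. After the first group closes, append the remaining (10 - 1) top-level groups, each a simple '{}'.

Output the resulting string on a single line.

Spec: pairs=19 depth=2 groups=10
Leftover pairs = 19 - 2 - (10-1) = 8
First group: deep chain of depth 2 + 8 sibling pairs
Remaining 9 groups: simple '{}' each

Answer: {{}{}{}{}{}{}{}{}{}}{}{}{}{}{}{}{}{}{}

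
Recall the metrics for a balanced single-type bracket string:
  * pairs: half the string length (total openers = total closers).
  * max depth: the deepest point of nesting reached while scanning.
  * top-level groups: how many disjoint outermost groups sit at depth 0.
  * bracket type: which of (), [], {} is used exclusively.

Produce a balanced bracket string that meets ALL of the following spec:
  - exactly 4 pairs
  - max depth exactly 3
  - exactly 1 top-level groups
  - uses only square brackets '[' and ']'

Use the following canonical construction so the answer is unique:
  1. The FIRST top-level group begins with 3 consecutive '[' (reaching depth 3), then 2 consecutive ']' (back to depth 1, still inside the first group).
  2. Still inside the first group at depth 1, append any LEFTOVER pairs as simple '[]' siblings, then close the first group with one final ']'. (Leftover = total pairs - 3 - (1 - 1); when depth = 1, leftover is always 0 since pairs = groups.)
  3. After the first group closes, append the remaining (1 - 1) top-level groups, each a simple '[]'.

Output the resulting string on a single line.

Spec: pairs=4 depth=3 groups=1
Leftover pairs = 4 - 3 - (1-1) = 1
First group: deep chain of depth 3 + 1 sibling pairs
Remaining 0 groups: simple '[]' each

Answer: [[[]][]]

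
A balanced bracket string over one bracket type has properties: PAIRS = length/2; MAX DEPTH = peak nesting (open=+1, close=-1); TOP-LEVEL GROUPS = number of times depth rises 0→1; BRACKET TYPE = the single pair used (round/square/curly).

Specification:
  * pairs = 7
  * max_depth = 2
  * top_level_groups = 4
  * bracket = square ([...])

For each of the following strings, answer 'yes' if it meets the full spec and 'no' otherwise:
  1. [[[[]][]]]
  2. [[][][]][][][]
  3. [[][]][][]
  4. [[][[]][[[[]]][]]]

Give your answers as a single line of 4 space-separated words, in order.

String 1 '[[[[]][]]]': depth seq [1 2 3 4 3 2 3 2 1 0]
  -> pairs=5 depth=4 groups=1 -> no
String 2 '[[][][]][][][]': depth seq [1 2 1 2 1 2 1 0 1 0 1 0 1 0]
  -> pairs=7 depth=2 groups=4 -> yes
String 3 '[[][]][][]': depth seq [1 2 1 2 1 0 1 0 1 0]
  -> pairs=5 depth=2 groups=3 -> no
String 4 '[[][[]][[[[]]][]]]': depth seq [1 2 1 2 3 2 1 2 3 4 5 4 3 2 3 2 1 0]
  -> pairs=9 depth=5 groups=1 -> no

Answer: no yes no no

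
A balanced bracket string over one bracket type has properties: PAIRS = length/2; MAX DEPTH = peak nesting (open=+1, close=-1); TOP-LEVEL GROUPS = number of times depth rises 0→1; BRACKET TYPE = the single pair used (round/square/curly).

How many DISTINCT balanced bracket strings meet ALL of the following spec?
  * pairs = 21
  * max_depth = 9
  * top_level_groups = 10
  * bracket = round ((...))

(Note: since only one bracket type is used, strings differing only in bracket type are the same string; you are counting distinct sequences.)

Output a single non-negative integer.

Answer: 31920

Derivation:
Spec: pairs=21 depth=9 groups=10
Count(depth <= 9) = 40316110
Count(depth <= 8) = 40284190
Count(depth == 9) = 40316110 - 40284190 = 31920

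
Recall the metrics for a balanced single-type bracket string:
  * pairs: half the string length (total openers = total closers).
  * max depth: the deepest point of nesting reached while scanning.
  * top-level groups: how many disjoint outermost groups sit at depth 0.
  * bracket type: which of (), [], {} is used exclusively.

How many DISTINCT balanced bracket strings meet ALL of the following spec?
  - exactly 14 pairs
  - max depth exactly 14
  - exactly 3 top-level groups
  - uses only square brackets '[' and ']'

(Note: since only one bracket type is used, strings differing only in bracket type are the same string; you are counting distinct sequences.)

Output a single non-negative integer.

Spec: pairs=14 depth=14 groups=3
Count(depth <= 14) = 534888
Count(depth <= 13) = 534888
Count(depth == 14) = 534888 - 534888 = 0

Answer: 0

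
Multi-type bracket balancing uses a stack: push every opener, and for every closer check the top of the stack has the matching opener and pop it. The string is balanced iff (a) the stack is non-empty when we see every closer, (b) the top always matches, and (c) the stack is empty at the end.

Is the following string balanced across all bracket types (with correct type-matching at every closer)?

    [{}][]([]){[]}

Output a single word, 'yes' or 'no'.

Answer: yes

Derivation:
pos 0: push '['; stack = [
pos 1: push '{'; stack = [{
pos 2: '}' matches '{'; pop; stack = [
pos 3: ']' matches '['; pop; stack = (empty)
pos 4: push '['; stack = [
pos 5: ']' matches '['; pop; stack = (empty)
pos 6: push '('; stack = (
pos 7: push '['; stack = ([
pos 8: ']' matches '['; pop; stack = (
pos 9: ')' matches '('; pop; stack = (empty)
pos 10: push '{'; stack = {
pos 11: push '['; stack = {[
pos 12: ']' matches '['; pop; stack = {
pos 13: '}' matches '{'; pop; stack = (empty)
end: stack empty → VALID
Verdict: properly nested → yes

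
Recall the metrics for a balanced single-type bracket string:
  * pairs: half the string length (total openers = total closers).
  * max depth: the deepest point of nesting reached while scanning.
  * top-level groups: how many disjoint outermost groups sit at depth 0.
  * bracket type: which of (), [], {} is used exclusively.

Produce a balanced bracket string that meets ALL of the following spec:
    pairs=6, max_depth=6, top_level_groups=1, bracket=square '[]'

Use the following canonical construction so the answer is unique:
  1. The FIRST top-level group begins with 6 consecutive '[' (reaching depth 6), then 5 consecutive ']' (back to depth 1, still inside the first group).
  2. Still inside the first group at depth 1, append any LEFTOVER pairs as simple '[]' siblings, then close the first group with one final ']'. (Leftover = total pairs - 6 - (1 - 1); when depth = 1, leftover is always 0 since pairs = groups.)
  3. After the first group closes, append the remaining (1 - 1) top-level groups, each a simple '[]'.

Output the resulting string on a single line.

Spec: pairs=6 depth=6 groups=1
Leftover pairs = 6 - 6 - (1-1) = 0
First group: deep chain of depth 6 + 0 sibling pairs
Remaining 0 groups: simple '[]' each

Answer: [[[[[[]]]]]]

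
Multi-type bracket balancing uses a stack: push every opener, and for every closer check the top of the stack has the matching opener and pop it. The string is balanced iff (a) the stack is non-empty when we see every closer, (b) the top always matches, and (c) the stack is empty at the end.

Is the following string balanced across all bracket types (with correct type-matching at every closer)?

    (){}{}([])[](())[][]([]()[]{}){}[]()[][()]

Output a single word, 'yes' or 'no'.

Answer: yes

Derivation:
pos 0: push '('; stack = (
pos 1: ')' matches '('; pop; stack = (empty)
pos 2: push '{'; stack = {
pos 3: '}' matches '{'; pop; stack = (empty)
pos 4: push '{'; stack = {
pos 5: '}' matches '{'; pop; stack = (empty)
pos 6: push '('; stack = (
pos 7: push '['; stack = ([
pos 8: ']' matches '['; pop; stack = (
pos 9: ')' matches '('; pop; stack = (empty)
pos 10: push '['; stack = [
pos 11: ']' matches '['; pop; stack = (empty)
pos 12: push '('; stack = (
pos 13: push '('; stack = ((
pos 14: ')' matches '('; pop; stack = (
pos 15: ')' matches '('; pop; stack = (empty)
pos 16: push '['; stack = [
pos 17: ']' matches '['; pop; stack = (empty)
pos 18: push '['; stack = [
pos 19: ']' matches '['; pop; stack = (empty)
pos 20: push '('; stack = (
pos 21: push '['; stack = ([
pos 22: ']' matches '['; pop; stack = (
pos 23: push '('; stack = ((
pos 24: ')' matches '('; pop; stack = (
pos 25: push '['; stack = ([
pos 26: ']' matches '['; pop; stack = (
pos 27: push '{'; stack = ({
pos 28: '}' matches '{'; pop; stack = (
pos 29: ')' matches '('; pop; stack = (empty)
pos 30: push '{'; stack = {
pos 31: '}' matches '{'; pop; stack = (empty)
pos 32: push '['; stack = [
pos 33: ']' matches '['; pop; stack = (empty)
pos 34: push '('; stack = (
pos 35: ')' matches '('; pop; stack = (empty)
pos 36: push '['; stack = [
pos 37: ']' matches '['; pop; stack = (empty)
pos 38: push '['; stack = [
pos 39: push '('; stack = [(
pos 40: ')' matches '('; pop; stack = [
pos 41: ']' matches '['; pop; stack = (empty)
end: stack empty → VALID
Verdict: properly nested → yes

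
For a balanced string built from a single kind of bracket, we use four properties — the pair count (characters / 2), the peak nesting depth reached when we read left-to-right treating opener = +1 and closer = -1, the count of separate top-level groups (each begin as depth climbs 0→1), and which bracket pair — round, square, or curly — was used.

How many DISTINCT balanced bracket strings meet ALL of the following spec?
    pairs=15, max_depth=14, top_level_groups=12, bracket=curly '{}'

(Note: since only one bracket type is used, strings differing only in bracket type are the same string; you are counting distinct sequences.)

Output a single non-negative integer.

Spec: pairs=15 depth=14 groups=12
Count(depth <= 14) = 544
Count(depth <= 13) = 544
Count(depth == 14) = 544 - 544 = 0

Answer: 0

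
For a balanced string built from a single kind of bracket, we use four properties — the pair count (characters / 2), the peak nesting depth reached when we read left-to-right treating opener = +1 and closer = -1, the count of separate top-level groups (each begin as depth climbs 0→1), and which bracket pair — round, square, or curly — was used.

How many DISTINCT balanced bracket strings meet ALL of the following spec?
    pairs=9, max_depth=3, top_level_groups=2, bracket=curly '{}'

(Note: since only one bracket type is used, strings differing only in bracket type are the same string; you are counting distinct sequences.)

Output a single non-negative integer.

Spec: pairs=9 depth=3 groups=2
Count(depth <= 3) = 320
Count(depth <= 2) = 8
Count(depth == 3) = 320 - 8 = 312

Answer: 312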